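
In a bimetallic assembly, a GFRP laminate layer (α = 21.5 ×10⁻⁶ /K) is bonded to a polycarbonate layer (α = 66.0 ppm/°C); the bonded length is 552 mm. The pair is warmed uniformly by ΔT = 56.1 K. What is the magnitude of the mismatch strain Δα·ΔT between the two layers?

Δα = |21.5 − 66.0|×10⁻⁶/K = 44.5×10⁻⁶/K.
Mismatch strain = Δα·ΔT = 44.5×10⁻⁶ × 56.1 = 2.50×10⁻³.

2.50×10⁻³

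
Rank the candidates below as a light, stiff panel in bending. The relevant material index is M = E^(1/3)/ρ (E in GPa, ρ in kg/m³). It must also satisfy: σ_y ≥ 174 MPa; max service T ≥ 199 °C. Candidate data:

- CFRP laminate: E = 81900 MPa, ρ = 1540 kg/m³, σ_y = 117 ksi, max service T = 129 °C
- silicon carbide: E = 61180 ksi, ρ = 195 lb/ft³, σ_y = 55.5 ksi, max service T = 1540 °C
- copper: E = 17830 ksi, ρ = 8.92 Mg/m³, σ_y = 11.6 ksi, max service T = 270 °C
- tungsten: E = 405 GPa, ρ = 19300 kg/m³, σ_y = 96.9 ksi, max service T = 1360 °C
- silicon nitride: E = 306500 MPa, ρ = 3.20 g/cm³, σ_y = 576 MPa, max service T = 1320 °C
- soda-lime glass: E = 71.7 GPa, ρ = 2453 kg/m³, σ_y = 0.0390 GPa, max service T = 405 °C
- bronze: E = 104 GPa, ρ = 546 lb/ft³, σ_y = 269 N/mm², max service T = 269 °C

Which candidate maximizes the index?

silicon carbide

Screen on constraints: σ_y ≥ 174 MPa; max service T ≥ 199 °C. Survivors: silicon carbide, tungsten, silicon nitride, bronze.
Normalizing units and computing the index:
  silicon carbide: E = 421.8 GPa, ρ = 3124 kg/m³
  tungsten: E = 405.0 GPa, ρ = 19300 kg/m³
  silicon nitride: E = 306.5 GPa, ρ = 3200 kg/m³
  bronze: E = 104.0 GPa, ρ = 8746 kg/m³
  silicon carbide: M = 2.40×10⁻³
  silicon nitride: M = 2.11×10⁻³
  bronze: M = 0.538×10⁻³
  tungsten: M = 0.383×10⁻³
Silicon carbide has the largest M.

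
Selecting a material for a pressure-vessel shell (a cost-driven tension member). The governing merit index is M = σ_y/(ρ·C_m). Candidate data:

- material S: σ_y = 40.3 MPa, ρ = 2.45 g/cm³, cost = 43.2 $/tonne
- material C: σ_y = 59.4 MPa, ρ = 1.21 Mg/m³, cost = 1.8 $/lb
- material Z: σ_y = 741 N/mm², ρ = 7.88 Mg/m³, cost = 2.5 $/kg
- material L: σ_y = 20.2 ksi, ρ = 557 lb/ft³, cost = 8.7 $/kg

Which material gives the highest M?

Putting every candidate on a common basis:
  material S: σ_y = 40.30 MPa, ρ = 2450 kg/m³, cost = 0.04320 $/kg
  material C: σ_y = 59.40 MPa, ρ = 1210 kg/m³, cost = 3.968 $/kg
  material Z: σ_y = 741.0 MPa, ρ = 7880 kg/m³, cost = 2.500 $/kg
  material L: σ_y = 139.3 MPa, ρ = 8922 kg/m³, cost = 8.700 $/kg
  material S: M = 381 kN·m per $
  material Z: M = 37.6 kN·m per $
  material C: M = 12.4 kN·m per $
  material L: M = 1.79 kN·m per $
Highest index: material S.

material S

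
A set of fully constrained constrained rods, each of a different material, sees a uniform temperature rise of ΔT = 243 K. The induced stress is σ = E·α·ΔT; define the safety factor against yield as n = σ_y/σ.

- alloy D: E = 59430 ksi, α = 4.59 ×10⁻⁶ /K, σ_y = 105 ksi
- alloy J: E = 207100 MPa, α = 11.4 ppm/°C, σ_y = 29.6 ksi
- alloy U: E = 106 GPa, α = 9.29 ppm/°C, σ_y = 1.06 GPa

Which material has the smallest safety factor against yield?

alloy J

Per material, after unit conversion:
  alloy D: E = 409.8, α = 4.59, σ_y = 723.9 → σ = 457 MPa, n = 1.58
  alloy J: E = 207.1, α = 11.4, σ_y = 204.1 → σ = 574 MPa, n = 0.356
  alloy U: E = 106.0, α = 9.29, σ_y = 1060 → σ = 239 MPa, n = 4.43
The minimum is alloy J at n = 0.356.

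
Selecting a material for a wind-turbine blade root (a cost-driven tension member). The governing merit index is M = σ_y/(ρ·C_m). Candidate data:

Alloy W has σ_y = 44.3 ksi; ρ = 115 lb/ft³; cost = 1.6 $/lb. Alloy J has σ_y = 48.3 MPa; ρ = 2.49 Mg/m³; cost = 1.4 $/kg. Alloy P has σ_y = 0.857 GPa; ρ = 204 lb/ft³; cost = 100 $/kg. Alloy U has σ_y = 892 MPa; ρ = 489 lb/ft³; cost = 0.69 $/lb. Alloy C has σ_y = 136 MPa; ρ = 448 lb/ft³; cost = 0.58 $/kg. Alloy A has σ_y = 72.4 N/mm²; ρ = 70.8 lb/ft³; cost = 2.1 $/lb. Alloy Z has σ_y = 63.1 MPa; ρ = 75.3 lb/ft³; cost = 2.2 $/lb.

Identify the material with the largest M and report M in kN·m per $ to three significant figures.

alloy U, M = 74.9 kN·m per $

Convert each candidate to consistent units, then evaluate M:
  alloy W: σ_y = 305.4 MPa, ρ = 1842 kg/m³, cost = 3.527 $/kg
  alloy J: σ_y = 48.30 MPa, ρ = 2490 kg/m³, cost = 1.400 $/kg
  alloy P: σ_y = 857.0 MPa, ρ = 3268 kg/m³, cost = 100.0 $/kg
  alloy U: σ_y = 892.0 MPa, ρ = 7833 kg/m³, cost = 1.521 $/kg
  alloy C: σ_y = 136.0 MPa, ρ = 7176 kg/m³, cost = 0.5800 $/kg
  alloy A: σ_y = 72.40 MPa, ρ = 1134 kg/m³, cost = 4.630 $/kg
  alloy Z: σ_y = 63.10 MPa, ρ = 1206 kg/m³, cost = 4.850 $/kg
  alloy U: M = 74.9 kN·m per $
  alloy W: M = 47.0 kN·m per $
  alloy C: M = 32.7 kN·m per $
  alloy J: M = 13.9 kN·m per $
  alloy A: M = 13.8 kN·m per $
  alloy Z: M = 10.8 kN·m per $
  alloy P: M = 2.62 kN·m per $
Alloy U ranks first.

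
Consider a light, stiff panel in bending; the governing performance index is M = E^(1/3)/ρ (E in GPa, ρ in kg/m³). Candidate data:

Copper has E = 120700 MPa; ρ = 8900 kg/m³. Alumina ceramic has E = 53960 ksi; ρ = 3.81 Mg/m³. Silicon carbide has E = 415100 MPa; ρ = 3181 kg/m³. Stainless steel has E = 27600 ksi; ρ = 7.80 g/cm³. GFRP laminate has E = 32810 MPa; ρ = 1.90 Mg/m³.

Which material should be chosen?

silicon carbide

Normalizing units and computing the index:
  copper: E = 120.7 GPa, ρ = 8900 kg/m³
  alumina ceramic: E = 372.0 GPa, ρ = 3810 kg/m³
  silicon carbide: E = 415.1 GPa, ρ = 3181 kg/m³
  stainless steel: E = 190.3 GPa, ρ = 7800 kg/m³
  GFRP laminate: E = 32.81 GPa, ρ = 1900 kg/m³
  silicon carbide: M = 2.35×10⁻³
  alumina ceramic: M = 1.89×10⁻³
  GFRP laminate: M = 1.68×10⁻³
  stainless steel: M = 0.737×10⁻³
  copper: M = 0.555×10⁻³
Silicon carbide has the largest M.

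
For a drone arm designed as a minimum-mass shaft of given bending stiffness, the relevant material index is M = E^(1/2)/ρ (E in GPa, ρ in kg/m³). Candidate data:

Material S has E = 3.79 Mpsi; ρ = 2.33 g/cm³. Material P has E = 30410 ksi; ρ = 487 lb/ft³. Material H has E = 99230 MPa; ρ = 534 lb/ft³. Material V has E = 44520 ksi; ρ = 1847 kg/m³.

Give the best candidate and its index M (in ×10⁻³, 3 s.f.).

material V, M = 9.49×10⁻³

In SI units:
  material S: E = 26.13 GPa, ρ = 2330 kg/m³
  material P: E = 209.7 GPa, ρ = 7801 kg/m³
  material H: E = 99.23 GPa, ρ = 8554 kg/m³
  material V: E = 307.0 GPa, ρ = 1847 kg/m³
  material V: M = 9.49×10⁻³
  material S: M = 2.19×10⁻³
  material P: M = 1.86×10⁻³
  material H: M = 1.16×10⁻³
Material V has the largest M.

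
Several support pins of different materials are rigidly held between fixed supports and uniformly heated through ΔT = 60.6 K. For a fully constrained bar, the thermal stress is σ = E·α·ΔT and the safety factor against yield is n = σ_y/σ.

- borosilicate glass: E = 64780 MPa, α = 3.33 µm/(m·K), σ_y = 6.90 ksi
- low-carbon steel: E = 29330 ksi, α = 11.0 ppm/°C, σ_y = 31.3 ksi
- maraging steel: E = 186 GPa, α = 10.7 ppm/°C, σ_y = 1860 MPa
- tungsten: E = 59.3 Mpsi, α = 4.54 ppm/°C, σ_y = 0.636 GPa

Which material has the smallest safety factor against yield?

With everything in SI (GPa, ×10⁻⁶/K, MPa):
  borosilicate glass: E = 64.78, α = 3.33, σ_y = 47.57 → σ = 13.1 MPa, n = 3.64
  low-carbon steel: E = 202.2, α = 11.0, σ_y = 215.8 → σ = 135 MPa, n = 1.60
  maraging steel: E = 186.0, α = 10.7, σ_y = 1860 → σ = 121 MPa, n = 15.4
  tungsten: E = 408.9, α = 4.54, σ_y = 636.0 → σ = 112 MPa, n = 5.65
Low-carbon steel has the lowest safety factor, n = 1.60.

low-carbon steel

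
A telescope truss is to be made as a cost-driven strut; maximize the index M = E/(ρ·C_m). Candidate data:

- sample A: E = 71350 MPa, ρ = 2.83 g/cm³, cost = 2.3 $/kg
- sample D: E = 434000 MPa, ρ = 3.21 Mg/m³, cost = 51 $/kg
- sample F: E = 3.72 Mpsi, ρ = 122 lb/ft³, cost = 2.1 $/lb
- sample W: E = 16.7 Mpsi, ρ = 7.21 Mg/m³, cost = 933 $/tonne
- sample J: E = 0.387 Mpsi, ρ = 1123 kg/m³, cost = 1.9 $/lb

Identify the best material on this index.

sample W

Normalizing units and computing the index:
  sample A: E = 71.35 GPa, ρ = 2830 kg/m³, cost = 2.300 $/kg
  sample D: E = 434.0 GPa, ρ = 3210 kg/m³, cost = 51.00 $/kg
  sample F: E = 25.65 GPa, ρ = 1954 kg/m³, cost = 4.630 $/kg
  sample W: E = 115.1 GPa, ρ = 7210 kg/m³, cost = 0.9330 $/kg
  sample J: E = 2.668 GPa, ρ = 1123 kg/m³, cost = 4.189 $/kg
  sample W: M = 17.1 MN·m per $
  sample A: M = 11.0 MN·m per $
  sample F: M = 2.83 MN·m per $
  sample D: M = 2.65 MN·m per $
  sample J: M = 0.567 MN·m per $
Highest index: sample W.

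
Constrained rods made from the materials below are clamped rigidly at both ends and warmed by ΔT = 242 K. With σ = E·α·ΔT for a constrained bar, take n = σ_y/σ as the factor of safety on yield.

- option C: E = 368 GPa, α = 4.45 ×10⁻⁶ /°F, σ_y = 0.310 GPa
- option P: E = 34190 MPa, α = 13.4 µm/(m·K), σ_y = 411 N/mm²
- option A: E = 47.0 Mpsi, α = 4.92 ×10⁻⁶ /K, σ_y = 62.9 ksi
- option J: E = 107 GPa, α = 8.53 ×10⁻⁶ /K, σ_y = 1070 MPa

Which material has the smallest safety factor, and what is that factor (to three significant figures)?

Converting E to GPa, α to ×10⁻⁶/K, σ_y to MPa, then σ and n for each:
  option C: E = 368.0, α = 8.01, σ_y = 310.0 → σ = 713 MPa, n = 0.435
  option P: E = 34.19, α = 13.4, σ_y = 411.0 → σ = 111 MPa, n = 3.71
  option A: E = 324.1, α = 4.92, σ_y = 433.7 → σ = 386 MPa, n = 1.12
  option J: E = 107.0, α = 8.53, σ_y = 1070 → σ = 221 MPa, n = 4.84
Smallest n: option C with n = 0.435.

option C, n = 0.435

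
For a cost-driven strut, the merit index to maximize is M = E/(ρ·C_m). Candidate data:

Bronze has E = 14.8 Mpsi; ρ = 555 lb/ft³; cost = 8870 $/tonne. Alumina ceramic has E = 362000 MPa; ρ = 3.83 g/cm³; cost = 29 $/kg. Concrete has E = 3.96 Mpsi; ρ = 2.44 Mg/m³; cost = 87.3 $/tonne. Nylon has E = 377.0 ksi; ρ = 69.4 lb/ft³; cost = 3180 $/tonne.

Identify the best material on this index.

concrete

In SI units:
  bronze: E = 102.0 GPa, ρ = 8890 kg/m³, cost = 8.870 $/kg
  alumina ceramic: E = 362.0 GPa, ρ = 3830 kg/m³, cost = 29.00 $/kg
  concrete: E = 27.30 GPa, ρ = 2440 kg/m³, cost = 0.08730 $/kg
  nylon: E = 2.599 GPa, ρ = 1112 kg/m³, cost = 3.180 $/kg
  concrete: M = 128 MN·m per $
  alumina ceramic: M = 3.26 MN·m per $
  bronze: M = 1.29 MN·m per $
  nylon: M = 0.735 MN·m per $
Concrete ranks first.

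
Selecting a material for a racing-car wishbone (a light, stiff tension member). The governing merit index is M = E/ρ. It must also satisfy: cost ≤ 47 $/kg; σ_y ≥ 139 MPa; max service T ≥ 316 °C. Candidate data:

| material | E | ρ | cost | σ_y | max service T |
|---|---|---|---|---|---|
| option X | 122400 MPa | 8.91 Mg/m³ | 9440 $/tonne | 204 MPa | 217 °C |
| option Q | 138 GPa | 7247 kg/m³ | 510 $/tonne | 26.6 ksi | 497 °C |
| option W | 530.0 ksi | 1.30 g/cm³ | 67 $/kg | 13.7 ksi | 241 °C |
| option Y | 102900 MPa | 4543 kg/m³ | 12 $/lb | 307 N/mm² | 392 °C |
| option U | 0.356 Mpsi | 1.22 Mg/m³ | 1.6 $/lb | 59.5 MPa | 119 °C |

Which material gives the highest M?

option Y

Screen on constraints: cost ≤ 47 $/kg; σ_y ≥ 139 MPa; max service T ≥ 316 °C. Survivors: option Q, option Y.
After converting to SI:
  option Q: E = 138.0 GPa, ρ = 7247 kg/m³
  option Y: E = 102.9 GPa, ρ = 4543 kg/m³
  option Y: M = 22.7 MN·m/kg
  option Q: M = 19.0 MN·m/kg
The maximum is for option Y.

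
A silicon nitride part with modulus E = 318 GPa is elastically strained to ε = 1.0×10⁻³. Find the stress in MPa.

318 MPa

σ = E·ε = 318000 MPa × 1.0×10⁻³ = 318 MPa.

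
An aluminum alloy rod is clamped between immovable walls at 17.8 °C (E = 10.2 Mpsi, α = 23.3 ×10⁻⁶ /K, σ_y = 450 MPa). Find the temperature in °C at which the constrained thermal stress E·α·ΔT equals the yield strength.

E = 10.2 Mpsi = 70.33 GPa.
E·α·ΔT = 450.0 MPa ⇒ ΔT = 450.0 / (70.33×10³ × 23.3×10⁻⁶) = 274.6 K.
T = 17.8 + 274.6 = 292.4 °C.

292 °C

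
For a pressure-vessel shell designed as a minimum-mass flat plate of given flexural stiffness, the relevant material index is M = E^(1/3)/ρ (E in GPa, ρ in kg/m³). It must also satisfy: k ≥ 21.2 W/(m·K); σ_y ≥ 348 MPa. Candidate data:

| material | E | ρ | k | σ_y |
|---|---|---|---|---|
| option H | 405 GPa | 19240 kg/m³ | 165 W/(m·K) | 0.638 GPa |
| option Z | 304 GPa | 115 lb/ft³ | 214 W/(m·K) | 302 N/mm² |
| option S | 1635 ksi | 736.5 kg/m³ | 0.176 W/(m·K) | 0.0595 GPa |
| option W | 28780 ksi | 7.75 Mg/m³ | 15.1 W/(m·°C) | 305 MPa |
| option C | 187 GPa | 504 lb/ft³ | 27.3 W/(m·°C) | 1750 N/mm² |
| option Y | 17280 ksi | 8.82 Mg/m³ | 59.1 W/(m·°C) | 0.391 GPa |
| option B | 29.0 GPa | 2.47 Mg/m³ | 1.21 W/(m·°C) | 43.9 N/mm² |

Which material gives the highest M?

Screen on constraints: k ≥ 21.2 W/(m·K); σ_y ≥ 348 MPa. Survivors: option H, option C, option Y.
Putting every candidate on a common basis:
  option H: E = 405.0 GPa, ρ = 19240 kg/m³
  option C: E = 187.0 GPa, ρ = 8073 kg/m³
  option Y: E = 119.1 GPa, ρ = 8820 kg/m³
  option C: M = 0.708×10⁻³
  option Y: M = 0.558×10⁻³
  option H: M = 0.385×10⁻³
Highest index: option C.

option C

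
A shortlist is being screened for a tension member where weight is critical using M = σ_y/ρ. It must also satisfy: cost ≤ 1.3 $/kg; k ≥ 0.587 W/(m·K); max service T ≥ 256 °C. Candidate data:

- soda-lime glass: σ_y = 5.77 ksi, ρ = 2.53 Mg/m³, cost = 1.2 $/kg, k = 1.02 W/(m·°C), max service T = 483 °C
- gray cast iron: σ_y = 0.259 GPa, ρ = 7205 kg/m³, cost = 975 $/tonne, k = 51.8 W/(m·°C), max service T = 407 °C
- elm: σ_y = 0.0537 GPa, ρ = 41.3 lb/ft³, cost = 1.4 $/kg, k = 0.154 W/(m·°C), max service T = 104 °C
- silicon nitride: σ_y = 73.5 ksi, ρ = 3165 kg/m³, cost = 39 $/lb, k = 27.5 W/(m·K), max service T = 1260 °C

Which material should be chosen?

Screen on constraints: cost ≤ 1.3 $/kg; k ≥ 0.587 W/(m·K); max service T ≥ 256 °C. Survivors: soda-lime glass, gray cast iron.
Normalizing units and computing the index:
  soda-lime glass: σ_y = 39.78 MPa, ρ = 2530 kg/m³
  gray cast iron: σ_y = 259.0 MPa, ρ = 7205 kg/m³
  gray cast iron: M = 35.9 kN·m/kg
  soda-lime glass: M = 15.7 kN·m/kg
Gray cast iron ranks first.

gray cast iron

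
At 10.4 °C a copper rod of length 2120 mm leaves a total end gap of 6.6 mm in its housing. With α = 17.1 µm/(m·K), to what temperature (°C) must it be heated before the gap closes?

α·L₀·ΔT = 6.6 mm ⇒ ΔT = 6.6 / (17.1×10⁻⁶ × 2120.0) = 182.1 K.
T = 10.4 + 182.1 = 192.5 °C.

192 °C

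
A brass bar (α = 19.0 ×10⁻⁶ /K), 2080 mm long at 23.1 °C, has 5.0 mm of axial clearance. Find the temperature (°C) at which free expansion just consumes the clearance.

150 °C

α·L₀·ΔT = 5.0 mm ⇒ ΔT = 5.0 / (19.0×10⁻⁶ × 2080.0) = 126.5 K.
T = 23.1 + 126.5 = 149.6 °C.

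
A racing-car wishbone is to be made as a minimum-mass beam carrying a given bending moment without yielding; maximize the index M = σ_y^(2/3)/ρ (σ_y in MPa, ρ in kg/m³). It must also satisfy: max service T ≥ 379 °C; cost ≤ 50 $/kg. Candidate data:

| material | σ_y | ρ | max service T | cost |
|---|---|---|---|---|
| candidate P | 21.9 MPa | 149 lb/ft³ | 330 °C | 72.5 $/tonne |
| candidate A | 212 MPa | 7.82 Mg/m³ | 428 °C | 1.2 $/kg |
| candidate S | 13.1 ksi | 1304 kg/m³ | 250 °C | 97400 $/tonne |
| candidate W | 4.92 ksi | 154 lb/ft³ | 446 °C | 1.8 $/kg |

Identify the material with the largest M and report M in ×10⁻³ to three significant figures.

Screen on constraints: max service T ≥ 379 °C; cost ≤ 50 $/kg. Survivors: candidate A, candidate W.
Putting every candidate on a common basis:
  candidate A: σ_y = 212.0 MPa, ρ = 7820 kg/m³
  candidate W: σ_y = 33.92 MPa, ρ = 2467 kg/m³
  candidate A: M = 4.55×10⁻³
  candidate W: M = 4.25×10⁻³
Candidate A has the largest M.

candidate A, M = 4.55×10⁻³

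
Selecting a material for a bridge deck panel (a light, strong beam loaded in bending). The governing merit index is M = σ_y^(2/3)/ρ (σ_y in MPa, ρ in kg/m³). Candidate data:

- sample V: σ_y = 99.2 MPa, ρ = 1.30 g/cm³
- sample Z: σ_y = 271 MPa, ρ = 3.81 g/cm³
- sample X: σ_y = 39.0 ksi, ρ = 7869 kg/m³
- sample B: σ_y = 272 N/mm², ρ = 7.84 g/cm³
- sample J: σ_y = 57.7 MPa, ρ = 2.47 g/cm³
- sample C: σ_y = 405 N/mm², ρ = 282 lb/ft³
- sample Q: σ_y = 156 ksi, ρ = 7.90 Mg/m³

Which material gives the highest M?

Convert each candidate to consistent units, then evaluate M:
  sample V: σ_y = 99.20 MPa, ρ = 1300 kg/m³
  sample Z: σ_y = 271.0 MPa, ρ = 3810 kg/m³
  sample X: σ_y = 268.9 MPa, ρ = 7869 kg/m³
  sample B: σ_y = 272.0 MPa, ρ = 7840 kg/m³
  sample J: σ_y = 57.70 MPa, ρ = 2470 kg/m³
  sample C: σ_y = 405.0 MPa, ρ = 4517 kg/m³
  sample Q: σ_y = 1076 MPa, ρ = 7900 kg/m³
  sample V: M = 16.5×10⁻³
  sample Q: M = 13.3×10⁻³
  sample C: M = 12.1×10⁻³
  sample Z: M = 11.0×10⁻³
  sample J: M = 6.05×10⁻³
  sample B: M = 5.35×10⁻³
  sample X: M = 5.29×10⁻³
Sample V ranks first.

sample V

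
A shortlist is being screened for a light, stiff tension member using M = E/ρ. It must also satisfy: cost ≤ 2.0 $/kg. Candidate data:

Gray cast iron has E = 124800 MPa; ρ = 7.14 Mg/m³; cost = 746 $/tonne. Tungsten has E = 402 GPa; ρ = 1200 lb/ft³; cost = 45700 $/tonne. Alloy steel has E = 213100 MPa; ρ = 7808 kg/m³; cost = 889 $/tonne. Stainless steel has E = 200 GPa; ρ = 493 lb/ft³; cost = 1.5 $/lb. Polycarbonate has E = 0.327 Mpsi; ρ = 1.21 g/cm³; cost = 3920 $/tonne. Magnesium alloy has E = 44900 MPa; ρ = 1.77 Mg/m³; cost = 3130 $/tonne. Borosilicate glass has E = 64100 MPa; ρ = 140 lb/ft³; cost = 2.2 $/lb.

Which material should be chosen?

alloy steel

Screen on constraints: cost ≤ 2.0 $/kg. Survivors: gray cast iron, alloy steel.
After converting to SI:
  gray cast iron: E = 124.8 GPa, ρ = 7140 kg/m³
  alloy steel: E = 213.1 GPa, ρ = 7808 kg/m³
  alloy steel: M = 27.3 MN·m/kg
  gray cast iron: M = 17.5 MN·m/kg
Highest index: alloy steel.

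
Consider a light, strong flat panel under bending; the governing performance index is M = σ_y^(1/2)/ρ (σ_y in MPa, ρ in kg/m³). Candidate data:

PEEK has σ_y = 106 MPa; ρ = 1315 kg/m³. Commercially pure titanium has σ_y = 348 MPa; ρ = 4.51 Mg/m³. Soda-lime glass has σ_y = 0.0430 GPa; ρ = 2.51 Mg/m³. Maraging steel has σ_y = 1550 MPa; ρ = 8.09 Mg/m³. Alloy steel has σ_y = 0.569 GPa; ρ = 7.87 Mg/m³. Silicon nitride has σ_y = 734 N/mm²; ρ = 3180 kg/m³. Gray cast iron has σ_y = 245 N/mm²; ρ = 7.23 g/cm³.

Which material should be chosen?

silicon nitride

Putting every candidate on a common basis:
  PEEK: σ_y = 106.0 MPa, ρ = 1315 kg/m³
  commercially pure titanium: σ_y = 348.0 MPa, ρ = 4510 kg/m³
  soda-lime glass: σ_y = 43.00 MPa, ρ = 2510 kg/m³
  maraging steel: σ_y = 1550 MPa, ρ = 8090 kg/m³
  alloy steel: σ_y = 569.0 MPa, ρ = 7870 kg/m³
  silicon nitride: σ_y = 734.0 MPa, ρ = 3180 kg/m³
  gray cast iron: σ_y = 245.0 MPa, ρ = 7230 kg/m³
  silicon nitride: M = 8.52×10⁻³
  PEEK: M = 7.83×10⁻³
  maraging steel: M = 4.87×10⁻³
  commercially pure titanium: M = 4.14×10⁻³
  alloy steel: M = 3.03×10⁻³
  soda-lime glass: M = 2.61×10⁻³
  gray cast iron: M = 2.16×10⁻³
Highest index: silicon nitride.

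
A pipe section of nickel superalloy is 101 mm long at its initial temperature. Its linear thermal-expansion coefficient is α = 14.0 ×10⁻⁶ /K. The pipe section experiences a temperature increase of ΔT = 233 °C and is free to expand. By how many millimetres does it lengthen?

0.329 mm

ΔL = α·L₀·ΔT = 14.0×10⁻⁶ × 101 mm × 233.0 K = 0.329 mm.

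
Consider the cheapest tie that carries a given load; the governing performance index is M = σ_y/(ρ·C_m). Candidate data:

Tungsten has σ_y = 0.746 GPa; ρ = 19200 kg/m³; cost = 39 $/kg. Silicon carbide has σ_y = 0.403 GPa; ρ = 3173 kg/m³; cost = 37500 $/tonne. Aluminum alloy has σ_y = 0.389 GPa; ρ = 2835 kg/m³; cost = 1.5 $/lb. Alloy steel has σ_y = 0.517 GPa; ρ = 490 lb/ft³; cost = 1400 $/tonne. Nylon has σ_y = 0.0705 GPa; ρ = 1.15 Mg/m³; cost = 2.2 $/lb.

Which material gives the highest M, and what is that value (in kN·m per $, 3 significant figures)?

alloy steel, M = 47.0 kN·m per $

Normalizing units and computing the index:
  tungsten: σ_y = 746.0 MPa, ρ = 19200 kg/m³, cost = 39.00 $/kg
  silicon carbide: σ_y = 403.0 MPa, ρ = 3173 kg/m³, cost = 37.50 $/kg
  aluminum alloy: σ_y = 389.0 MPa, ρ = 2835 kg/m³, cost = 3.307 $/kg
  alloy steel: σ_y = 517.0 MPa, ρ = 7849 kg/m³, cost = 1.400 $/kg
  nylon: σ_y = 70.50 MPa, ρ = 1150 kg/m³, cost = 4.850 $/kg
  alloy steel: M = 47.0 kN·m per $
  aluminum alloy: M = 41.5 kN·m per $
  nylon: M = 12.6 kN·m per $
  silicon carbide: M = 3.39 kN·m per $
  tungsten: M = 0.996 kN·m per $
Highest index: alloy steel.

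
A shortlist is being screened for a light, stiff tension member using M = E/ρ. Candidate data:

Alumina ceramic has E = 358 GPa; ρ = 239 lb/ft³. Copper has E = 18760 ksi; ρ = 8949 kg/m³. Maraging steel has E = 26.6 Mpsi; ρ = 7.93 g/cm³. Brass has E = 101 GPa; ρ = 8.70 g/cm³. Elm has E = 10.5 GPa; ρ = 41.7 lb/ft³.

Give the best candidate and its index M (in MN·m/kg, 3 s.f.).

Putting every candidate on a common basis:
  alumina ceramic: E = 358.0 GPa, ρ = 3828 kg/m³
  copper: E = 129.3 GPa, ρ = 8949 kg/m³
  maraging steel: E = 183.4 GPa, ρ = 7930 kg/m³
  brass: E = 101.0 GPa, ρ = 8700 kg/m³
  elm: E = 10.50 GPa, ρ = 668.0 kg/m³
  alumina ceramic: M = 93.5 MN·m/kg
  maraging steel: M = 23.1 MN·m/kg
  elm: M = 15.7 MN·m/kg
  copper: M = 14.5 MN·m/kg
  brass: M = 11.6 MN·m/kg
The maximum is for alumina ceramic.

alumina ceramic, M = 93.5 MN·m/kg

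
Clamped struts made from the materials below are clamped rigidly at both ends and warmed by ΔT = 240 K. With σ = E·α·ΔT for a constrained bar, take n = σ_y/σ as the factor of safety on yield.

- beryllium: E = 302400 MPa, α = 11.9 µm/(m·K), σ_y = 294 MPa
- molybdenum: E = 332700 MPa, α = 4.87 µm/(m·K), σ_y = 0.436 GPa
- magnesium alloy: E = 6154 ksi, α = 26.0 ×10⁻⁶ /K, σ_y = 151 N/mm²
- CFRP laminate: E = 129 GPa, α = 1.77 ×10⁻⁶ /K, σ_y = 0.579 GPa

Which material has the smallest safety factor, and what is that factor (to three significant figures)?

Per material, after unit conversion:
  beryllium: E = 302.4, α = 11.9, σ_y = 294.0 → σ = 864 MPa, n = 0.340
  molybdenum: E = 332.7, α = 4.87, σ_y = 436.0 → σ = 389 MPa, n = 1.12
  magnesium alloy: E = 42.43, α = 26.0, σ_y = 151.0 → σ = 265 MPa, n = 0.570
  CFRP laminate: E = 129.0, α = 1.77, σ_y = 579.0 → σ = 54.8 MPa, n = 10.6
Smallest n: beryllium with n = 0.340.

beryllium, n = 0.340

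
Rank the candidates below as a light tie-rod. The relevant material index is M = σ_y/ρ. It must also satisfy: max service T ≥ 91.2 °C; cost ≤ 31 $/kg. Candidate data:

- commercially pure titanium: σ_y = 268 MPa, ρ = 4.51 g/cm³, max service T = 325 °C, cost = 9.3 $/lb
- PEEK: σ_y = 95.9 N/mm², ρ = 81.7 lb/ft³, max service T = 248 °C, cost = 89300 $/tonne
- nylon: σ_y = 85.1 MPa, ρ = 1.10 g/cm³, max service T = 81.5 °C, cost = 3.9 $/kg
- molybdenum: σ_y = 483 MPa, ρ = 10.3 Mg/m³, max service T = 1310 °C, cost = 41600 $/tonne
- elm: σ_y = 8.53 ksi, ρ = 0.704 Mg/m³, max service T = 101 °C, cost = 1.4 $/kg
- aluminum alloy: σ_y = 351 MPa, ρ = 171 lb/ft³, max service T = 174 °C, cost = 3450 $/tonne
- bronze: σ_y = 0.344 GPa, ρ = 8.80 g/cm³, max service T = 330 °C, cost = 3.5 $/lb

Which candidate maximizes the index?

aluminum alloy

Screen on constraints: max service T ≥ 91.2 °C; cost ≤ 31 $/kg. Survivors: commercially pure titanium, elm, aluminum alloy, bronze.
Convert each candidate to consistent units, then evaluate M:
  commercially pure titanium: σ_y = 268.0 MPa, ρ = 4510 kg/m³
  elm: σ_y = 58.81 MPa, ρ = 704.0 kg/m³
  aluminum alloy: σ_y = 351.0 MPa, ρ = 2739 kg/m³
  bronze: σ_y = 344.0 MPa, ρ = 8800 kg/m³
  aluminum alloy: M = 128 kN·m/kg
  elm: M = 83.5 kN·m/kg
  commercially pure titanium: M = 59.4 kN·m/kg
  bronze: M = 39.1 kN·m/kg
Aluminum alloy ranks first.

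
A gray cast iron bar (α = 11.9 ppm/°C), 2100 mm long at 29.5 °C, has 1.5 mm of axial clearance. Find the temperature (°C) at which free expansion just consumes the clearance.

89.5 °C

α·L₀·ΔT = 1.5 mm ⇒ ΔT = 1.5 / (11.9×10⁻⁶ × 2100.0) = 60.02 K.
T = 29.5 + 60.02 = 89.52 °C.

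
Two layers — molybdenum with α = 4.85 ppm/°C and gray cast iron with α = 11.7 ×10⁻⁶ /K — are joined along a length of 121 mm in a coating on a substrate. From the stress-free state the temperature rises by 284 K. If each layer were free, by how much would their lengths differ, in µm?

Δα = |4.85 − 11.7|×10⁻⁶/K = 6.85×10⁻⁶/K.
ΔL_mismatch = Δα·L·ΔT = 6.85×10⁻⁶ × 121.0 mm × 284.0 K = 235 µm.

235 µm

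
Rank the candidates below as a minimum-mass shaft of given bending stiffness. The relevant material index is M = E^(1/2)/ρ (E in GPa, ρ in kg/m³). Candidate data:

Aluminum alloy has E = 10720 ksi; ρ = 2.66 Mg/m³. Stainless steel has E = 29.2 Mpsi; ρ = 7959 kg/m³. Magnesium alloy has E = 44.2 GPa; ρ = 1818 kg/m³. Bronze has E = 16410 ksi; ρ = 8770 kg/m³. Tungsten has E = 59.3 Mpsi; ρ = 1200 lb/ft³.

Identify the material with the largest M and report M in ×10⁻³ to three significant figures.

Normalizing units and computing the index:
  aluminum alloy: E = 73.91 GPa, ρ = 2660 kg/m³
  stainless steel: E = 201.3 GPa, ρ = 7959 kg/m³
  magnesium alloy: E = 44.20 GPa, ρ = 1818 kg/m³
  bronze: E = 113.1 GPa, ρ = 8770 kg/m³
  tungsten: E = 408.9 GPa, ρ = 19220 kg/m³
  magnesium alloy: M = 3.66×10⁻³
  aluminum alloy: M = 3.23×10⁻³
  stainless steel: M = 1.78×10⁻³
  bronze: M = 1.21×10⁻³
  tungsten: M = 1.05×10⁻³
Magnesium alloy has the largest M.

magnesium alloy, M = 3.66×10⁻³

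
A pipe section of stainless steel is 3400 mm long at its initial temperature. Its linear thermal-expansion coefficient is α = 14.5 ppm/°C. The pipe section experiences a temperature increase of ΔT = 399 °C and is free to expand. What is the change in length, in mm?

ΔL = α·L₀·ΔT = 14.5×10⁻⁶ × 3400 mm × 399.0 K = 19.7 mm.

19.7 mm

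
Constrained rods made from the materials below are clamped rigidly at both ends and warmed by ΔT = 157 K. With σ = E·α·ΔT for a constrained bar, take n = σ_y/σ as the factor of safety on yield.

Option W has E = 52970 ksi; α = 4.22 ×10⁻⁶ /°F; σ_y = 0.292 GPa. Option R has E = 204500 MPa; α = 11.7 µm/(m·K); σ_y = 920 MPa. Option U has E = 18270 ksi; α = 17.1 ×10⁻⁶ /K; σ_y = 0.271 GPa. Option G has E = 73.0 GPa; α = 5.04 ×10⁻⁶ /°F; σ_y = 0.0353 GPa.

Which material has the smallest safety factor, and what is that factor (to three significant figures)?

With everything in SI (GPa, ×10⁻⁶/K, MPa):
  option W: E = 365.2, α = 7.60, σ_y = 292.0 → σ = 436 MPa, n = 0.670
  option R: E = 204.5, α = 11.7, σ_y = 920.0 → σ = 376 MPa, n = 2.45
  option U: E = 126.0, α = 17.1, σ_y = 271.0 → σ = 338 MPa, n = 0.801
  option G: E = 73.00, α = 9.07, σ_y = 35.30 → σ = 104 MPa, n = 0.340
Smallest n: option G with n = 0.340.

option G, n = 0.340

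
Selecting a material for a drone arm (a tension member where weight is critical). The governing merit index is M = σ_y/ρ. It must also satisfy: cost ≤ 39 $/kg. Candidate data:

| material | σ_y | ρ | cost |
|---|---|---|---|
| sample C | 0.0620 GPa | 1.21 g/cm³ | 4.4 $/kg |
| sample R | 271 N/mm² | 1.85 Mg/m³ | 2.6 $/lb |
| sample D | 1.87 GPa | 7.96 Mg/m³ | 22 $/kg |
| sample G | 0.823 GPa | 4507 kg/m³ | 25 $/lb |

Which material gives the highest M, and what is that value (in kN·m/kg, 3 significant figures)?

sample D, M = 235 kN·m/kg

Screen on constraints: cost ≤ 39 $/kg. Survivors: sample C, sample R, sample D.
After converting to SI:
  sample C: σ_y = 62.00 MPa, ρ = 1210 kg/m³
  sample R: σ_y = 271.0 MPa, ρ = 1850 kg/m³
  sample D: σ_y = 1870 MPa, ρ = 7960 kg/m³
  sample D: M = 235 kN·m/kg
  sample R: M = 146 kN·m/kg
  sample C: M = 51.2 kN·m/kg
Sample D ranks first.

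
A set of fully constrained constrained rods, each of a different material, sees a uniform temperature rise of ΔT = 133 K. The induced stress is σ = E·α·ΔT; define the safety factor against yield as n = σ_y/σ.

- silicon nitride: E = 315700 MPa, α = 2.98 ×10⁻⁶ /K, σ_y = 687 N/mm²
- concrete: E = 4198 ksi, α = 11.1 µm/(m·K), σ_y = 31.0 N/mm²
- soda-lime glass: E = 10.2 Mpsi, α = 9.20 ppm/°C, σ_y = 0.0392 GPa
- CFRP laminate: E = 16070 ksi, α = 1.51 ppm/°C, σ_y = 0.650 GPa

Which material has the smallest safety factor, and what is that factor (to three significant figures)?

soda-lime glass, n = 0.456

Per material, after unit conversion:
  silicon nitride: E = 315.7, α = 2.98, σ_y = 687.0 → σ = 125 MPa, n = 5.49
  concrete: E = 28.94, α = 11.1, σ_y = 31.00 → σ = 42.7 MPa, n = 0.725
  soda-lime glass: E = 70.33, α = 9.20, σ_y = 39.20 → σ = 86.1 MPa, n = 0.456
  CFRP laminate: E = 110.8, α = 1.51, σ_y = 650.0 → σ = 22.3 MPa, n = 29.2
The minimum is soda-lime glass at n = 0.456.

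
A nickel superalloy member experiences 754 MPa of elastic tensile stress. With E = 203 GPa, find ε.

ε = σ/E = 754 / 203000 = 3.71×10⁻³.

3.71×10⁻³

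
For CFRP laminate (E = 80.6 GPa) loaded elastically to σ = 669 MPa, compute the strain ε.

ε = σ/E = 669 / 80600 = 8.30×10⁻³.

8.30×10⁻³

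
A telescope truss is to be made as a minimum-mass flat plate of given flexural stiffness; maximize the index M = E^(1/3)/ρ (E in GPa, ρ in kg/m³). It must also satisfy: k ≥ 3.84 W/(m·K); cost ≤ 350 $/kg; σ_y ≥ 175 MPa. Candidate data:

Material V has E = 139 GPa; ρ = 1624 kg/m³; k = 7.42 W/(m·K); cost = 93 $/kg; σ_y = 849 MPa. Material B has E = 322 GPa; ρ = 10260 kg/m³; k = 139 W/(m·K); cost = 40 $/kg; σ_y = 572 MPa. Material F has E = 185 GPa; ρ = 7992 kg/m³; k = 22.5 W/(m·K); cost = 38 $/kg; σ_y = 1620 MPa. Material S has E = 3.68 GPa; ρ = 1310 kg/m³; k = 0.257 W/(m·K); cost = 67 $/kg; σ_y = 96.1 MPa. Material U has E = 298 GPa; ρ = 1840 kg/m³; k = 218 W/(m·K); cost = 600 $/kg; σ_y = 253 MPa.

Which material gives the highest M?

material V

Screen on constraints: k ≥ 3.84 W/(m·K); cost ≤ 350 $/kg; σ_y ≥ 175 MPa. Survivors: material V, material B, material F.
Evaluate M for each candidate:
  material V: M = 3.19×10⁻³
  material F: M = 0.713×10⁻³
  material B: M = 0.668×10⁻³
Highest index: material V.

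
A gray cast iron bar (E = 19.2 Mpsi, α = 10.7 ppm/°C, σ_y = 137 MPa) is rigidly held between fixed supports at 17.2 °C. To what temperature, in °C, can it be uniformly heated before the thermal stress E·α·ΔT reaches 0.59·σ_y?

74.3 °C

E = 19.2 Mpsi = 132.4 GPa.
E·α·ΔT = 80.83 MPa ⇒ ΔT = 80.83 / (132.4×10³ × 10.7×10⁻⁶) = 57.06 K.
T = 17.2 + 57.06 = 74.26 °C.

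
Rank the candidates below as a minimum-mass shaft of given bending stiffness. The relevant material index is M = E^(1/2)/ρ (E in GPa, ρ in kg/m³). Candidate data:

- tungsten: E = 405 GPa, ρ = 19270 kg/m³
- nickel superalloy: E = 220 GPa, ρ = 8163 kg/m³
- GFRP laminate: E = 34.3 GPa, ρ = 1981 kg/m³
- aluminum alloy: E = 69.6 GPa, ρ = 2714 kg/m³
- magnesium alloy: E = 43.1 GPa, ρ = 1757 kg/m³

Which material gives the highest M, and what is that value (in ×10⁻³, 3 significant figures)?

magnesium alloy, M = 3.74×10⁻³

Per-candidate index values:
  magnesium alloy: M = 3.74×10⁻³
  aluminum alloy: M = 3.07×10⁻³
  GFRP laminate: M = 2.96×10⁻³
  nickel superalloy: M = 1.82×10⁻³
  tungsten: M = 1.04×10⁻³
Magnesium alloy ranks first.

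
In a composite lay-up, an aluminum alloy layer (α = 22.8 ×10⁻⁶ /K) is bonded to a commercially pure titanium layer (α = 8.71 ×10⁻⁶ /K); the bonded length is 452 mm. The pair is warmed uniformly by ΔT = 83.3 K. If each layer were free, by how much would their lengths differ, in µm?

531 µm

Δα = |22.8 − 8.71|×10⁻⁶/K = 14.1×10⁻⁶/K.
ΔL_mismatch = Δα·L·ΔT = 14.1×10⁻⁶ × 452.0 mm × 83.3 K = 531 µm.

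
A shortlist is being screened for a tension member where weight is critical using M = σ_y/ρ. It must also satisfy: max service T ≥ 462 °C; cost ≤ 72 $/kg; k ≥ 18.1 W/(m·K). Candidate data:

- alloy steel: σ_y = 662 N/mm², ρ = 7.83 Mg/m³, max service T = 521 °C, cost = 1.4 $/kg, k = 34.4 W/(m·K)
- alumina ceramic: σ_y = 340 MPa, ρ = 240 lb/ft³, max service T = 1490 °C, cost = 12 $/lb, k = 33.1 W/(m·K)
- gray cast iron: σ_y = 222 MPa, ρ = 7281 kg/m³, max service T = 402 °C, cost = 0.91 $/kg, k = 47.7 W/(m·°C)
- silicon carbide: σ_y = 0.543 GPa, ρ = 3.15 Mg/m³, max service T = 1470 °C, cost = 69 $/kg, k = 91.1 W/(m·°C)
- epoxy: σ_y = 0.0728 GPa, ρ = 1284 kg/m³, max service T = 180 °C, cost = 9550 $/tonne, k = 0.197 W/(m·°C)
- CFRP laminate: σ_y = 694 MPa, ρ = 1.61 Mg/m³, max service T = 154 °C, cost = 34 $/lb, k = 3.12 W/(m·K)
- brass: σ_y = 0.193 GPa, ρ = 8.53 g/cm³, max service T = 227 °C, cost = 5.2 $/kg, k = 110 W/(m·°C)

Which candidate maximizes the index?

silicon carbide

Screen on constraints: max service T ≥ 462 °C; cost ≤ 72 $/kg; k ≥ 18.1 W/(m·K). Survivors: alloy steel, alumina ceramic, silicon carbide.
Normalizing units and computing the index:
  alloy steel: σ_y = 662.0 MPa, ρ = 7830 kg/m³
  alumina ceramic: σ_y = 340.0 MPa, ρ = 3844 kg/m³
  silicon carbide: σ_y = 543.0 MPa, ρ = 3150 kg/m³
  silicon carbide: M = 172 kN·m/kg
  alumina ceramic: M = 88.4 kN·m/kg
  alloy steel: M = 84.5 kN·m/kg
The maximum is for silicon carbide.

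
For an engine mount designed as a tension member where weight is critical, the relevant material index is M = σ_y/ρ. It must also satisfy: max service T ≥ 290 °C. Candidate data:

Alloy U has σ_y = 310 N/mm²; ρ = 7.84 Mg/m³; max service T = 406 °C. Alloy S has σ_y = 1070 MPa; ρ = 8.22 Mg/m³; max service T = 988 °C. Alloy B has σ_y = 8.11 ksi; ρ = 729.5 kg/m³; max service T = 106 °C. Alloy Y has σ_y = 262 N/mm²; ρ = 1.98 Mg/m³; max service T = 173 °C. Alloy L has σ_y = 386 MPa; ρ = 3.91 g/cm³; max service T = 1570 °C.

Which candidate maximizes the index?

alloy S

Screen on constraints: max service T ≥ 290 °C. Survivors: alloy U, alloy S, alloy L.
After converting to SI:
  alloy U: σ_y = 310.0 MPa, ρ = 7840 kg/m³
  alloy S: σ_y = 1070 MPa, ρ = 8220 kg/m³
  alloy L: σ_y = 386.0 MPa, ρ = 3910 kg/m³
  alloy S: M = 130 kN·m/kg
  alloy L: M = 98.7 kN·m/kg
  alloy U: M = 39.5 kN·m/kg
The maximum is for alloy S.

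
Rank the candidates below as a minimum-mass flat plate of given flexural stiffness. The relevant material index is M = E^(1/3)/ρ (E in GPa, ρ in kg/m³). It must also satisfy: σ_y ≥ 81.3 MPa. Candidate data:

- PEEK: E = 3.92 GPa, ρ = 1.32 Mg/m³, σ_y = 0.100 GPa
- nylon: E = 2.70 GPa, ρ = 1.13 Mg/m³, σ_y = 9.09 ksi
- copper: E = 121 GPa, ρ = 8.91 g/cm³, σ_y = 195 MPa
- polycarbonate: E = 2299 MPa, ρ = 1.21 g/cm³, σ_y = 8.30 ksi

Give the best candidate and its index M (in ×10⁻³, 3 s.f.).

PEEK, M = 1.19×10⁻³

Screen on constraints: σ_y ≥ 81.3 MPa. Survivors: PEEK, copper.
Putting every candidate on a common basis:
  PEEK: E = 3.920 GPa, ρ = 1320 kg/m³
  copper: E = 121.0 GPa, ρ = 8910 kg/m³
  PEEK: M = 1.19×10⁻³
  copper: M = 0.555×10⁻³
The maximum is for PEEK.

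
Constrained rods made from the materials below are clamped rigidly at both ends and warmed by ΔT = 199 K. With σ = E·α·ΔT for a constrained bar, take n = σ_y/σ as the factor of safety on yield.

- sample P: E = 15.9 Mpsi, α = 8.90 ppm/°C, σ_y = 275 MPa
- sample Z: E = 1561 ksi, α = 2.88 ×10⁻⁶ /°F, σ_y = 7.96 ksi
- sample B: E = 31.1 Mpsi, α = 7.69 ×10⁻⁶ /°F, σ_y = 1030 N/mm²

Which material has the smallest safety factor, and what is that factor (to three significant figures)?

sample P, n = 1.42

With everything in SI (GPa, ×10⁻⁶/K, MPa):
  sample P: E = 109.6, α = 8.90, σ_y = 275.0 → σ = 194 MPa, n = 1.42
  sample Z: E = 10.76, α = 5.18, σ_y = 54.88 → σ = 11.1 MPa, n = 4.94
  sample B: E = 214.4, α = 13.8, σ_y = 1030 → σ = 591 MPa, n = 1.74
Smallest n: sample P with n = 1.42.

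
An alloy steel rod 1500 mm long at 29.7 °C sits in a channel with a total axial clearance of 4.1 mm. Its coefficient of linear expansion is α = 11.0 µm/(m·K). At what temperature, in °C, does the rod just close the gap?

α·L₀·ΔT = 4.1 mm ⇒ ΔT = 4.1 / (11.0×10⁻⁶ × 1500.0) = 248.5 K.
T = 29.7 + 248.5 = 278.2 °C.

278 °C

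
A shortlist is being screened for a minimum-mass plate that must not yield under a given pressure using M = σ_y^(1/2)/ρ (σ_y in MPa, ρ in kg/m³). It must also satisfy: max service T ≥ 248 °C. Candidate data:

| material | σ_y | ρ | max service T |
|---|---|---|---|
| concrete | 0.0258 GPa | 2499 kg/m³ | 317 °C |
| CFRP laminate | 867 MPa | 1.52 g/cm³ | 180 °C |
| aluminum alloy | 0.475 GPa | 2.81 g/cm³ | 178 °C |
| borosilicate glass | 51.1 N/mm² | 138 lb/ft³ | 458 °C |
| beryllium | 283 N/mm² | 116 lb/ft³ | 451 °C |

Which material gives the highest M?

beryllium

Screen on constraints: max service T ≥ 248 °C. Survivors: concrete, borosilicate glass, beryllium.
In SI units:
  concrete: σ_y = 25.80 MPa, ρ = 2499 kg/m³
  borosilicate glass: σ_y = 51.10 MPa, ρ = 2211 kg/m³
  beryllium: σ_y = 283.0 MPa, ρ = 1858 kg/m³
  beryllium: M = 9.05×10⁻³
  borosilicate glass: M = 3.23×10⁻³
  concrete: M = 2.03×10⁻³
The maximum is for beryllium.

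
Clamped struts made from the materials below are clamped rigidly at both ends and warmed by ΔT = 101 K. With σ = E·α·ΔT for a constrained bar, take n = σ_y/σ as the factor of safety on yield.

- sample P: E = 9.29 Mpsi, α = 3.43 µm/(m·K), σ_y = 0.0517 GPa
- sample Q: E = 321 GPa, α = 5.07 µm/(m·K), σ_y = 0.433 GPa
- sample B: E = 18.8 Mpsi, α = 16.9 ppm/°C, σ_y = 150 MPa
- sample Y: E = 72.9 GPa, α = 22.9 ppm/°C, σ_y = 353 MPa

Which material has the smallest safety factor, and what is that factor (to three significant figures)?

Per material, after unit conversion:
  sample P: E = 64.05, α = 3.43, σ_y = 51.70 → σ = 22.2 MPa, n = 2.33
  sample Q: E = 321.0, α = 5.07, σ_y = 433.0 → σ = 164 MPa, n = 2.63
  sample B: E = 129.6, α = 16.9, σ_y = 150.0 → σ = 221 MPa, n = 0.678
  sample Y: E = 72.90, α = 22.9, σ_y = 353.0 → σ = 169 MPa, n = 2.09
Smallest n: sample B with n = 0.678.

sample B, n = 0.678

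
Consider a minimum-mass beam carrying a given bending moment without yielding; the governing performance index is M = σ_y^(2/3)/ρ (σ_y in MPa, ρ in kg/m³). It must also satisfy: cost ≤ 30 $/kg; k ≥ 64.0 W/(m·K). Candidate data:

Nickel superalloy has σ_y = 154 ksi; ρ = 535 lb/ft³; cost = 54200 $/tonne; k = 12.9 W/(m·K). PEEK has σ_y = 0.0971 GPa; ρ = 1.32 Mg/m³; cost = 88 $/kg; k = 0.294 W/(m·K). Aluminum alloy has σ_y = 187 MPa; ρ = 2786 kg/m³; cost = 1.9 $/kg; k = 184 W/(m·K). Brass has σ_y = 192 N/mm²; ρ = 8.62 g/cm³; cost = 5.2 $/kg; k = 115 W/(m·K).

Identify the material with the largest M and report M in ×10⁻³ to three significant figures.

Screen on constraints: cost ≤ 30 $/kg; k ≥ 64.0 W/(m·K). Survivors: aluminum alloy, brass.
After converting to SI:
  aluminum alloy: σ_y = 187.0 MPa, ρ = 2786 kg/m³
  brass: σ_y = 192.0 MPa, ρ = 8620 kg/m³
  aluminum alloy: M = 11.7×10⁻³
  brass: M = 3.86×10⁻³
Highest index: aluminum alloy.

aluminum alloy, M = 11.7×10⁻³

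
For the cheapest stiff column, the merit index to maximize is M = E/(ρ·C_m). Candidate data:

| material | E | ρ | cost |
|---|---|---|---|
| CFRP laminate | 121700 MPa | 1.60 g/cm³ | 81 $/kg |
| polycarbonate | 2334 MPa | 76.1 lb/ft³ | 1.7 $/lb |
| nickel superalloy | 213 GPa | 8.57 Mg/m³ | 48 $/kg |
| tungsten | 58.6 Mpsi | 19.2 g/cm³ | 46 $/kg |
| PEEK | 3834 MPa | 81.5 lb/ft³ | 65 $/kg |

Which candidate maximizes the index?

CFRP laminate

In SI units:
  CFRP laminate: E = 121.7 GPa, ρ = 1600 kg/m³, cost = 81.00 $/kg
  polycarbonate: E = 2.334 GPa, ρ = 1219 kg/m³, cost = 3.748 $/kg
  nickel superalloy: E = 213.0 GPa, ρ = 8570 kg/m³, cost = 48.00 $/kg
  tungsten: E = 404.0 GPa, ρ = 19200 kg/m³, cost = 46.00 $/kg
  PEEK: E = 3.834 GPa, ρ = 1306 kg/m³, cost = 65.00 $/kg
  CFRP laminate: M = 0.939 MN·m per $
  nickel superalloy: M = 0.518 MN·m per $
  polycarbonate: M = 0.511 MN·m per $
  tungsten: M = 0.457 MN·m per $
  PEEK: M = 0.0452 MN·m per $
CFRP laminate has the largest M.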